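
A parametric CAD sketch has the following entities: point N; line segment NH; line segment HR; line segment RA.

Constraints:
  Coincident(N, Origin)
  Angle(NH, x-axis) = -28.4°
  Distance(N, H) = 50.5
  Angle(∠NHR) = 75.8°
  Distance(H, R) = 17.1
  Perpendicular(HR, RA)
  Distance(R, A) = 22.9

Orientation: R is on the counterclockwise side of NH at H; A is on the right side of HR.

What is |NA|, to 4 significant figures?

72.01

N is at the origin; NH runs at -28.4° with length 50.5, so H = 50.5·(cos -28.4°, sin -28.4°) = (44.42, -24.02). ∠NHR = 75.8°, so HR runs at -28.4° + (180° − 75.8°) = 75.80° from the x-axis; with |HR| = 17.1, R = H + 17.1·(cos 75.80°, sin 75.80°) = (48.62, -7.442). HR is perpendicular to RA; with |RA| = 22.9 on the right of HR, A = R + 22.9·(0.9694, -0.2453) = (70.82, -13.06). Then |NA| = |A − N| = 72.01.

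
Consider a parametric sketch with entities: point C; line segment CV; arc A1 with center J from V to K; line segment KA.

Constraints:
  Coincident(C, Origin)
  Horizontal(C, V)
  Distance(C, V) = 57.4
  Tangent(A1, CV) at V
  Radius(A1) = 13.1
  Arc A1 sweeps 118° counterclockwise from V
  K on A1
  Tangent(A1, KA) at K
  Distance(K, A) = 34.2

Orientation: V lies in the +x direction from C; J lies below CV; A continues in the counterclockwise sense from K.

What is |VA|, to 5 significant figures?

49.650

On A1, V sits at bearing 90° from J; a 118° counterclockwise sweep puts K at bearing 208°, so K = J + 13.1·(cos 208°, sin 208°) = (45.833, -19.250). Since A1 is tangent to KA there, JK ⟂ KA, so KA runs along (−sin 208°, cos 208°); with |KA| = 34.2, A = (61.889, -49.447). Then |VA| = |A − V| = 49.650.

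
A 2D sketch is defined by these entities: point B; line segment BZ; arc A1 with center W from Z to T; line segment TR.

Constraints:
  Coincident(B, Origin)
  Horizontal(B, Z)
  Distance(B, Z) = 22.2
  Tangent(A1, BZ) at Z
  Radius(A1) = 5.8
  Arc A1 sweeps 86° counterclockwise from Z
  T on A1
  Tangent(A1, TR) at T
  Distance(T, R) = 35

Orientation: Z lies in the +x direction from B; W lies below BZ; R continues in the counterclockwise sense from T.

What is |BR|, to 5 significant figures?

42.663

B is at the origin; B and Z share the same y with |BZ| = 22.2 and Z on the +x side, so Z = (22.200, 0.0000). Tangency of A1 to BZ means the radius WZ is perpendicular to BZ, so W = Z + (0, -5.8) = (22.200, -5.8000). On A1, Z sits at bearing 90° from W; an 86° counterclockwise sweep puts T at bearing 176°, so T = W + 5.8·(cos 176°, sin 176°) = (16.414, -5.3954). Since A1 is tangent to TR there, WT ⟂ TR, so TR runs along (−sin 176°, cos 176°); with |TR| = 35.0, R = (13.973, -40.310). Then |BR| = |R − B| = 42.663.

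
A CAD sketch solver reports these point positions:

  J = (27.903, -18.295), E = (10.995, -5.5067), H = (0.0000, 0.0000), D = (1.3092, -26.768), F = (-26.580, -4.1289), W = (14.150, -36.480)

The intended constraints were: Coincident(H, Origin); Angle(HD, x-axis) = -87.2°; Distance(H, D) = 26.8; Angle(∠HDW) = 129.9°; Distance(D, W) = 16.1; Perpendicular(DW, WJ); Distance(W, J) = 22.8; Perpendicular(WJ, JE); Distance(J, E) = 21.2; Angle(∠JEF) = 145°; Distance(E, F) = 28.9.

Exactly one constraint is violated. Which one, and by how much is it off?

Distance(E, F) = 28.9 — off by 8.70.

H = (0.00, 0.00) ✓; HD at -87.20° ✓; |HD| = 26.80 ✓; ∠HDW = 129.9° ✓; |DW| = 16.10 ✓; ∠(DW, WJ) = 90.00° ✓; |WJ| = 22.80 ✓; ∠(WJ, JE) = 90.00° ✓; |JE| = 21.20 ✓; ∠JEF = 145.0° ✓; |EF| = 37.60 ✗.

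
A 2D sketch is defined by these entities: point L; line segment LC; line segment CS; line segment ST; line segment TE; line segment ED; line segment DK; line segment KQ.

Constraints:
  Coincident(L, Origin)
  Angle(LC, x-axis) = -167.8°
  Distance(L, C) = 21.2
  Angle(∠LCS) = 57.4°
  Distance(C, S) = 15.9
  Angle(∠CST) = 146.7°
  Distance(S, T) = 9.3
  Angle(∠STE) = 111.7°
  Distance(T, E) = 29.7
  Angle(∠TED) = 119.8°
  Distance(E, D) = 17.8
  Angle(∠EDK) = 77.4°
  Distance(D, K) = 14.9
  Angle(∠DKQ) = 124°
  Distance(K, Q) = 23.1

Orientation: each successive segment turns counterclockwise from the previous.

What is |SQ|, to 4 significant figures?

10.28

L is at the origin; LC runs at -167.8° with length 21.2, so C = (-20.72, -4.480). ∠LCS = 57.4° gives CS at -45.20° from the x-axis; with |CS| = 15.9, S = (-9.518, -15.76). ∠CST = 146.7° gives ST at -11.90° from the x-axis; with |ST| = 9.3, T = (-0.4174, -17.68). ∠STE = 111.7° gives TE at 56.40° from the x-axis; with |TE| = 29.7, E = (16.02, 7.058). ∠TED = 119.8° gives ED at 116.6° from the x-axis; with |ED| = 17.8, D = (8.048, 22.97). ∠EDK = 77.4° gives DK at -140.8° from the x-axis; with |DK| = 14.9, K = (-3.498, 13.56). ∠DKQ = 124.0° gives KQ at -84.80° from the x-axis; with |KQ| = 23.1, Q = (-1.405, -9.448). Then |SQ| = |Q − S| = 10.28.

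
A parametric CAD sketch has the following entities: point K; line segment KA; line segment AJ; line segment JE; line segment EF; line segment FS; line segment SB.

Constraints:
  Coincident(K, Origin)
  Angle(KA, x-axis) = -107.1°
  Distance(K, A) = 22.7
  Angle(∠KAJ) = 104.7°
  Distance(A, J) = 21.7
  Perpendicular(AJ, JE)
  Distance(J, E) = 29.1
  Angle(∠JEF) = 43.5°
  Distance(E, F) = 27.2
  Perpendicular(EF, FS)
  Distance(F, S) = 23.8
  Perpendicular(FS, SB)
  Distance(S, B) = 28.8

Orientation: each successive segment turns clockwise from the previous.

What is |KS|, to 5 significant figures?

38.927

K is at the origin; KA runs at -107.1° with length 22.7, so A = (-6.6747, -21.697). ∠KAJ = 104.7° gives AJ at 177.60° from the x-axis; with |AJ| = 21.7, J = (-28.356, -20.788). The perpendicularity gives JE at right angles to AJ, so JE runs at 87.600°; with |JE| = 29.1, E = (-27.137, 8.2867). ∠JEF = 43.5° gives EF at -48.900° from the x-axis; with |EF| = 27.2, F = (-9.2565, -12.210). EF ⟂ FS, so FS runs at -138.90°; with |FS| = 23.8, S = (-27.191, -27.856). Then |KS| = |S − K| = 38.927.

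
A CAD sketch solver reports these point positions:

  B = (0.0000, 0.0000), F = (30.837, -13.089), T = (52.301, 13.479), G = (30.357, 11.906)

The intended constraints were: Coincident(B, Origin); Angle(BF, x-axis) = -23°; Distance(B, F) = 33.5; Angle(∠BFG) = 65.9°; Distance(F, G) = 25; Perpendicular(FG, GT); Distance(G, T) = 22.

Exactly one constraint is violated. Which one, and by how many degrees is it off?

Perpendicular(FG, GT) — off by 3.00°.

B = (0.00, 0.00) ✓; BF at -23.00° ✓; |BF| = 33.50 ✓; ∠BFG = 65.90° ✓; |FG| = 25.00 ✓; ∠(FG, GT) = 87.00° ✗; |GT| = 22.00 ✓.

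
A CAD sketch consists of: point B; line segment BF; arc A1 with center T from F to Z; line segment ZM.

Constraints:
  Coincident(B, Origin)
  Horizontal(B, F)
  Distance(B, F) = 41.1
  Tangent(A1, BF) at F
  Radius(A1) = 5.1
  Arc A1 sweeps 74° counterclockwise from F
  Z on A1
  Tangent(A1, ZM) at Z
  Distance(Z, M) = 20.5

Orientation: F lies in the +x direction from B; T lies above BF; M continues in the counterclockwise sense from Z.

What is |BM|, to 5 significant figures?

56.706

B is at the origin; B and F share the same y with |BF| = 41.1 and F on the +x side, so F = (41.100, 0.0000). A1 meets BF tangentially, so TF is at right angles to BF, so T = F + (0, 5.1) = (41.100, 5.1000). On A1, F sits at bearing -90° from T; a 74° counterclockwise sweep puts Z at bearing -16°, so Z = T + 5.1·(cos -16°, sin -16°) = (46.002, 3.6942). Tangency of A1 to ZM means the radius TZ is perpendicular to ZM, so ZM runs along (−sin -16°, cos -16°); with |ZM| = 20.5, M = (51.653, 23.400). Then |BM| = |M − B| = 56.706.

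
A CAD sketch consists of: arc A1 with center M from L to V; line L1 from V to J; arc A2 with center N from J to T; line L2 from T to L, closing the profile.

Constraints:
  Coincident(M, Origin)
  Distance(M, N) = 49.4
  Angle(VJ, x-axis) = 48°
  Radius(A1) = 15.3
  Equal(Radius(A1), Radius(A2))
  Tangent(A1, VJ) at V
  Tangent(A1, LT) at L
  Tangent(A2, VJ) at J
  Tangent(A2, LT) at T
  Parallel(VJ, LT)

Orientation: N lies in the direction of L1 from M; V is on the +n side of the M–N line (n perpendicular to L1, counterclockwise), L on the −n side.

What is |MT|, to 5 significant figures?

51.715

The slot axis is L1's direction at 48.0°, so u = (cos 48.0°, sin 48.0°) = (0.66913, 0.74314) and n = (−sin 48.0°, cos 48.0°) = (-0.74314, 0.66913). M is at the origin and N lies 49.4 along u from M, so N = 49.4·u = (33.055, 36.711). Tangency of A1 to both parallel lines with radius 15.3 puts V and L at M ± 15.3·n: V = (-11.370, 10.238), L = (11.370, -10.238). Equal radii place J and T the same way about N: J = N + 15.3·n = (21.685, 46.949), T = N − 15.3·n = (44.425, 26.474). Then |MT| = |T − M| = 51.715.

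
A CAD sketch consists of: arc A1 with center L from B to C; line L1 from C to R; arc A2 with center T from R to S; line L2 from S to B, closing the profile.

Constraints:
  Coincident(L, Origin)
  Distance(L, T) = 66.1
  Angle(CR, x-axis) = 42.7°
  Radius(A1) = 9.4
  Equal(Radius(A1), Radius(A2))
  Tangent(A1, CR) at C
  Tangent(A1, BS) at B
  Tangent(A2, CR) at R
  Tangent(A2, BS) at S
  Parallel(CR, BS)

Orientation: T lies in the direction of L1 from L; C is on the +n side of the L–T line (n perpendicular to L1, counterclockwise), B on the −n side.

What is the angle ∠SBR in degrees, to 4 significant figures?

15.88°

The slot axis is L1's direction at 42.7°, so u = (cos 42.7°, sin 42.7°) = (0.7349, 0.6782) and n = (−sin 42.7°, cos 42.7°) = (-0.6782, 0.7349). L is at the origin and T lies 66.1 along u from L, so T = 66.1·u = (48.58, 44.83). Tangency of A1 to both parallel lines with radius 9.4 puts C and B at L ± 9.4·n: C = (-6.375, 6.908), B = (6.375, -6.908). Equal radii place R and S the same way about T: R = T + 9.4·n = (42.20, 51.73), S = T − 9.4·n = (54.95, 37.92). Then cos ∠SBR = BS·BR / (|BS||BR|), giving 15.88°.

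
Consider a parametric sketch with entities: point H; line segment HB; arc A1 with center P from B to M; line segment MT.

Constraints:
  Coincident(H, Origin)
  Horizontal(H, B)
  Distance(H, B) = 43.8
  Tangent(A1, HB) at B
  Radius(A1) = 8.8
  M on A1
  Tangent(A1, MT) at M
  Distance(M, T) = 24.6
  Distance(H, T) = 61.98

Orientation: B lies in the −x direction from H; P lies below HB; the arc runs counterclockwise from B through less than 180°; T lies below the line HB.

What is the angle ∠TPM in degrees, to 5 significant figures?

70.317°

Checks: ∠(PB, BH) = 90.00° ✓; |PM| = 8.800 ✓; ∠(PM, MT) = 90.00° ✓; |MT| = 24.60 ✓; |HT| = 61.98 ✓.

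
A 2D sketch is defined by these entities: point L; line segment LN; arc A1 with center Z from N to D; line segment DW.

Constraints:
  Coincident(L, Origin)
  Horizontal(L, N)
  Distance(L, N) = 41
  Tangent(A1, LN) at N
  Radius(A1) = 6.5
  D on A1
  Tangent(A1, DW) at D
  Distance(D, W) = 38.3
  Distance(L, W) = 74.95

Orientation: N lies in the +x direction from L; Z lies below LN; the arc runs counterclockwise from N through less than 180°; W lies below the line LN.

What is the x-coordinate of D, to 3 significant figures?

36.7

L is at the origin; LN is horizontal with |LN| = 41.0 and N on the +x side, so N = (41.0, 0.00). A1 meets LN tangentially, so ZN is at right angles to LN, so Z = N + (0, -6.5) = (41.0, -6.50). Since ZD ⟂ DW (tangency), |ZW| = √(6.5² + 38.3²) = 38.8 regardless of where D sits on A1. So W lies on both circle(L, 74.95) and circle(Z, 38.8); the below-LN intersection is W = (65.3, -36.8). D is the foot of the tangent from W: D = (36.7, -11.4).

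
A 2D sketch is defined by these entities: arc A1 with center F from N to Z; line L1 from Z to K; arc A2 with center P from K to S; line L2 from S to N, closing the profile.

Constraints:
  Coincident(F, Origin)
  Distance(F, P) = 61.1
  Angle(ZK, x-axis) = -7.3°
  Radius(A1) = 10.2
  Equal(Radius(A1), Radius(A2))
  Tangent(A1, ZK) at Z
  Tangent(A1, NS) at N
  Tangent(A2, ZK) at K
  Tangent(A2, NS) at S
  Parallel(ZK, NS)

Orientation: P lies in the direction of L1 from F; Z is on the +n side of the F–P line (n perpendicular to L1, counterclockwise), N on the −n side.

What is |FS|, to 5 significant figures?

61.946

The slot axis is L1's direction at -7.3°, so u = (cos -7.3°, sin -7.3°) = (0.99189, -0.12706) and n = (−sin -7.3°, cos -7.3°) = (0.12706, 0.99189). F is at the origin and P lies 61.1 along u from F, so P = 61.1·u = (60.605, -7.7636). Tangency of A1 to both parallel lines with radius 10.2 puts Z and N at F ± 10.2·n: Z = (1.2961, 10.117), N = (-1.2961, -10.117). Equal radii place K and S the same way about P: K = P + 10.2·n = (61.901, 2.3537), S = P − 10.2·n = (59.309, -17.881). Then |FS| = |S − F| = 61.946.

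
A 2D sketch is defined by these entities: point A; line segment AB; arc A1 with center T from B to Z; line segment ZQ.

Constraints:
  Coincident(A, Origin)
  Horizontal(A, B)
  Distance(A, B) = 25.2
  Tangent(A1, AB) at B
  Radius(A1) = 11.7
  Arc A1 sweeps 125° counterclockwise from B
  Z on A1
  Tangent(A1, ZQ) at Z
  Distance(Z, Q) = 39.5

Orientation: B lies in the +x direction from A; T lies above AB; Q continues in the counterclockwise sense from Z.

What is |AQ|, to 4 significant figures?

52.20

On A1, B sits at bearing -90° from T; a 125° counterclockwise sweep puts Z at bearing 35°, so Z = T + 11.7·(cos 35°, sin 35°) = (34.78, 18.41). The tangent condition forces TZ to be normal to ZQ, so ZQ runs along (−sin 35°, cos 35°); with |ZQ| = 39.5, Q = (12.13, 50.77). Then |AQ| = |Q − A| = 52.20.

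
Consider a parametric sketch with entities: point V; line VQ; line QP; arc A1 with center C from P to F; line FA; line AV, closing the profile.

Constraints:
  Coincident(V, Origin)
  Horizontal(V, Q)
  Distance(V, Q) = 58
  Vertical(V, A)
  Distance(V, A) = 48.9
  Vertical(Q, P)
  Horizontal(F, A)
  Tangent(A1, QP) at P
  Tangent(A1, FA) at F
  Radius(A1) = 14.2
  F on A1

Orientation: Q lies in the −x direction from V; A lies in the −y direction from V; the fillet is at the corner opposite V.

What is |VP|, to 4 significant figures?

67.59

The virtual corner opposite V is at (-58.00, -48.90). A1 meets QP tangentially, so CP is at right angles to QP and since A1 is tangent to FA there, CF ⟂ FA, with radius 14.2, so the center C sits 14.2 in from both sides at C = (-43.80, -34.70). That places the tangent points at P = (-58.00, -34.70) on QP and F = (-43.80, -48.90) on FA. Then |VP| = |P − V| = 67.59.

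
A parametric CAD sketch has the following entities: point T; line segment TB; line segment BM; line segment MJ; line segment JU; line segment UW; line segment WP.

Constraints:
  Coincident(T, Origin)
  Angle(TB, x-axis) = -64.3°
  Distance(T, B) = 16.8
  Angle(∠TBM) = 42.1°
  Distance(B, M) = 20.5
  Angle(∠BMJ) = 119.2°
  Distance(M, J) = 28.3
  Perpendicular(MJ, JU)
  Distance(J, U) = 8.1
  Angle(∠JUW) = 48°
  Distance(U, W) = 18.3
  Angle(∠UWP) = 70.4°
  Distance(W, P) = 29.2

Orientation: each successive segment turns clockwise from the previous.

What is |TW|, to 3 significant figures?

18.8

The perpendicularity gives JU at right angles to MJ, so JU runs at 7.00°; with |JU| = 8.1, U = (-7.10, 21.7). ∠JUW = 48.0° gives UW at -125° from the x-axis; with |UW| = 18.3, W = (-17.6, 6.69). Then |TW| = |W − T| = 18.8.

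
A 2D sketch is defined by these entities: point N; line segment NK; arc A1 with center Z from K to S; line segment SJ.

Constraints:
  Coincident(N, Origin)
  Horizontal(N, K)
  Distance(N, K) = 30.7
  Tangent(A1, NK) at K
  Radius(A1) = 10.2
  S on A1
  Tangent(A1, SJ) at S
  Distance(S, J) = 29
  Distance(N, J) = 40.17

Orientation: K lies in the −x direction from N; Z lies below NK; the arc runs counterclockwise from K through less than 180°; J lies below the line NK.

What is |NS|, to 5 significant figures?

41.475

Checks: |ZS| = 10.20 ✓; ∠(ZS, SJ) = 90.00° ✓; |SJ| = 29.00 ✓; |NJ| = 40.17 ✓.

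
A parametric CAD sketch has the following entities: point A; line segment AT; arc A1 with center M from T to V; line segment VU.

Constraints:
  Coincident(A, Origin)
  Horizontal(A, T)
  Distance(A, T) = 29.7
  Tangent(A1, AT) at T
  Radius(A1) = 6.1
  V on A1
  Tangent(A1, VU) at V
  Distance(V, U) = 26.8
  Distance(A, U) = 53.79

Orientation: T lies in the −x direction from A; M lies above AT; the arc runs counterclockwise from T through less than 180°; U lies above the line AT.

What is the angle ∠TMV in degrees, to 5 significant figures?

138.20°

Checks: |MV| = 6.100 ✓; ∠(MV, VU) = 90.00° ✓; |VU| = 26.80 ✓; |AU| = 53.79 ✓.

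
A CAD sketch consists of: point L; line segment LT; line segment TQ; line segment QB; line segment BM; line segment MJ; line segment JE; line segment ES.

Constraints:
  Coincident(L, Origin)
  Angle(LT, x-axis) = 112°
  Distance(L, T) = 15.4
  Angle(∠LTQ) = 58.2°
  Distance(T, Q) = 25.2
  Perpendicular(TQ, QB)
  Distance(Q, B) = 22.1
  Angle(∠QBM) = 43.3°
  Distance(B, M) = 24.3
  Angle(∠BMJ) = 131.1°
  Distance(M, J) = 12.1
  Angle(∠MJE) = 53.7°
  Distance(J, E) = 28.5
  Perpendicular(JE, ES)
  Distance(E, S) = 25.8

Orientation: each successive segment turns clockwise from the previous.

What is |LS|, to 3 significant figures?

18.4

∠MJE = 53.7° gives JE at -51.7° from the x-axis; with |JE| = 28.5, E = (22.8, -2.23). JE is perpendicular to ES, so ES runs at -142°; with |ES| = 25.8, S = (2.52, -18.2). Then |LS| = |S − L| = 18.4.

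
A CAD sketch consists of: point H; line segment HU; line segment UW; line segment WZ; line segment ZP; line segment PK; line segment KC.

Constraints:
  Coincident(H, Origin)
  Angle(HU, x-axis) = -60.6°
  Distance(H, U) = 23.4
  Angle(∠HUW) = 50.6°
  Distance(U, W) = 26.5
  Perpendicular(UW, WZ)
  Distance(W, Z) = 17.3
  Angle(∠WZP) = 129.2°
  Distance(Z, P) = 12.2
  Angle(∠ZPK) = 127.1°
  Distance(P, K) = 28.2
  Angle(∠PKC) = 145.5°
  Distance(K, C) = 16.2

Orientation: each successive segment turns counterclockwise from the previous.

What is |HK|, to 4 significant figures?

25.21

H is at the origin; HU runs at -60.6° with length 23.4, so U = (11.49, -20.39). ∠HUW = 50.6° gives UW at 68.80° from the x-axis; with |UW| = 26.5, W = (21.07, 4.320). UW is perpendicular to WZ, so WZ runs at 158.8°; with |WZ| = 17.3, Z = (4.941, 10.58). ∠WZP = 129.2° gives ZP at -150.4° from the x-axis; with |ZP| = 12.2, P = (-5.667, 4.550). ∠ZPK = 127.1° gives PK at -97.50° from the x-axis; with |PK| = 28.2, K = (-9.348, -23.41). Then |HK| = |K − H| = 25.21.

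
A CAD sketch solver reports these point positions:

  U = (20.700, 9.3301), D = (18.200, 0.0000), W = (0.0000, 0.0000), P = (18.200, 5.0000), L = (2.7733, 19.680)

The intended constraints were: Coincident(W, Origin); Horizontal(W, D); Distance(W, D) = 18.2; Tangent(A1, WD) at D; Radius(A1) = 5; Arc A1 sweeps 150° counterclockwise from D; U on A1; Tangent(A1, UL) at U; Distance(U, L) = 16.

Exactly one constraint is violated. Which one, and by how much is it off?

Distance(U, L) = 16 — off by 4.70.

W = (0.00, 0.00) ✓; W.y = 0.00, D.y = 0.00 ✓; |WD| = 18.20 ✓; ∠(PD, DW) = 90.00° ✓; |PD| = 5.000 ✓; bearing(P→U) − bearing(P→D) = 150.0° ✓; |PU| = 5.000 ✓; ∠(PU, UL) = 90.00° ✓; |UL| = 20.70 ✗.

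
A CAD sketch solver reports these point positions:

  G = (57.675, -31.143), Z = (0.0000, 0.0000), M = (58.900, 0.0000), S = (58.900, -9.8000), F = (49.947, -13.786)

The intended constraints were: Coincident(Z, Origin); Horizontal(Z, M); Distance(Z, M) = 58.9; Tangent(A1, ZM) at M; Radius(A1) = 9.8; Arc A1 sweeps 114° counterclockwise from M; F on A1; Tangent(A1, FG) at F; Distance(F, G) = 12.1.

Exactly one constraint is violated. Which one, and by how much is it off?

Distance(F, G) = 12.1 — off by 6.90.

Z = (0.00, 0.00) ✓; Z.y = 0.00, M.y = 0.00 ✓; |ZM| = 58.90 ✓; ∠(SM, MZ) = 90.00° ✓; |SM| = 9.800 ✓; bearing(S→F) − bearing(S→M) = 114.0° ✓; |SF| = 9.800 ✓; ∠(SF, FG) = 90.00° ✓; |FG| = 19.00 ✗.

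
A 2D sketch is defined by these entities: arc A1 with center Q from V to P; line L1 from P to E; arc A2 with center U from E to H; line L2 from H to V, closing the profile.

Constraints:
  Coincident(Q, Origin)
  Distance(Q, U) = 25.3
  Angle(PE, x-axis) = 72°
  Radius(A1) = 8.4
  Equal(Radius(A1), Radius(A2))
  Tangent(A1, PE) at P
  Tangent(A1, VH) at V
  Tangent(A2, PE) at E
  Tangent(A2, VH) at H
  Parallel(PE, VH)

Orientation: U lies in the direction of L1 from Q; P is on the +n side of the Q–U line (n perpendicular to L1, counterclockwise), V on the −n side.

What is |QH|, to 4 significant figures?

26.66

Tangency of A1 to both parallel lines with radius 8.4 puts P and V at Q ± 8.4·n: P = (-7.989, 2.596), V = (7.989, -2.596). Equal radii place E and H the same way about U: E = U + 8.4·n = (-0.1707, 26.66), H = U − 8.4·n = (15.81, 21.47). Then |QH| = |H − Q| = 26.66.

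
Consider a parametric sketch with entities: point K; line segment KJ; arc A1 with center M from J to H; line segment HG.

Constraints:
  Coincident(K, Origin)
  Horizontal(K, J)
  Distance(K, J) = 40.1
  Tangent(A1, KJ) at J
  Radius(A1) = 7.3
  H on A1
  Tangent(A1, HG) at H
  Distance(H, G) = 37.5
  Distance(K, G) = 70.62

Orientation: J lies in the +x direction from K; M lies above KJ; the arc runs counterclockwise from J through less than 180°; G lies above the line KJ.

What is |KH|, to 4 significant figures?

47.44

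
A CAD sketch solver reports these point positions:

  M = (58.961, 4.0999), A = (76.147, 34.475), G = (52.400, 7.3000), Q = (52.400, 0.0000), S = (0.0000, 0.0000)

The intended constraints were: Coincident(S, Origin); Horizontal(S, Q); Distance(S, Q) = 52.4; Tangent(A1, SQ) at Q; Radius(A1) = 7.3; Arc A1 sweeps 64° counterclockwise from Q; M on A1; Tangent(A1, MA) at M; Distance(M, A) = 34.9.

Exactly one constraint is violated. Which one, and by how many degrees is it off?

Tangent(A1, MA) at M — off by 3.50°.

S = (0.00, 0.00) ✓; S.y = 0.00, Q.y = 0.00 ✓; |SQ| = 52.40 ✓; ∠(GQ, QS) = 90.00° ✓; |GQ| = 7.300 ✓; bearing(G→M) − bearing(G→Q) = 64.00° ✓; |GM| = 7.300 ✓; ∠(GM, MA) = 93.50° ✗; |MA| = 34.90 ✓.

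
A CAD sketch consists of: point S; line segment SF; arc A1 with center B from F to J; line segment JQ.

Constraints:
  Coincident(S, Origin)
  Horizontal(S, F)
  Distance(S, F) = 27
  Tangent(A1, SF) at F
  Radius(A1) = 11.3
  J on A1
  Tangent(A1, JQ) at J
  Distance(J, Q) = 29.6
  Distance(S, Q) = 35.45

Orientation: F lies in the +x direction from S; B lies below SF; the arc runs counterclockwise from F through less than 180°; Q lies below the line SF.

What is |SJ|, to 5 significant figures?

17.979

S is at the origin; S and F share the same y with |SF| = 27.0 and F on the +x side, so F = (27.000, 0.0000). Tangency of A1 to SF means the radius BF is perpendicular to SF, so B = F + (0, -11.3) = (27.000, -11.300). Since BJ ⟂ JQ (tangency), |BQ| = √(11.3² + 29.6²) = 31.684 regardless of where J sits on A1. So Q lies on both circle(S, 35.45) and circle(B, 31.684); the below-SF intersection is Q = (5.9189, -34.952). J is the foot of the tangent from Q: J = (16.438, -7.2844).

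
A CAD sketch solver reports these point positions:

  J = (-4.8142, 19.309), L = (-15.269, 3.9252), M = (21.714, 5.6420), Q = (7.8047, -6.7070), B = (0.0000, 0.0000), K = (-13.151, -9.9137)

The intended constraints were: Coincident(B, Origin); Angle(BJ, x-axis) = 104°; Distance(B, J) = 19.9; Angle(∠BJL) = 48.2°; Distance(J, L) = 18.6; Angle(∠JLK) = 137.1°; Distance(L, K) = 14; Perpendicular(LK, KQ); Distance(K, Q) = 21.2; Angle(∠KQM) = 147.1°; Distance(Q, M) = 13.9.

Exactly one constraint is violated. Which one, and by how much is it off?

Distance(Q, M) = 13.9 — off by 4.70.

B = (0.00, 0.00) ✓; BJ at 104.0° ✓; |BJ| = 19.90 ✓; ∠BJL = 48.20° ✓; |JL| = 18.60 ✓; ∠JLK = 137.1° ✓; |LK| = 14.00 ✓; ∠(LK, KQ) = 90.00° ✓; |KQ| = 21.20 ✓; ∠KQM = 147.1° ✓; |QM| = 18.60 ✗.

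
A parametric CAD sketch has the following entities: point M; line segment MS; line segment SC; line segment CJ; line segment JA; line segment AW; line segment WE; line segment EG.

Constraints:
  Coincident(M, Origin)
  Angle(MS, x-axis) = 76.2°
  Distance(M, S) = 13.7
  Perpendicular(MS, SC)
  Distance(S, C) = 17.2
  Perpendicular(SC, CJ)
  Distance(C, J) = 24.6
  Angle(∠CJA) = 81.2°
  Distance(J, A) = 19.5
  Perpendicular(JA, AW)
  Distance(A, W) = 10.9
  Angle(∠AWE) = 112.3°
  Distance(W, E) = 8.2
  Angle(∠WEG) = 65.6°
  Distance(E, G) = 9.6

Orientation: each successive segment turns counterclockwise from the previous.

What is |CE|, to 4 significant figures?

13.13

The perpendicularity gives AW at right angles to JA, so AW runs at 85.00°; with |AW| = 10.9, W = (1.072, 2.676). ∠AWE = 112.3° gives WE at 152.7° from the x-axis; with |WE| = 8.2, E = (-6.214, 6.437). Then |CE| = |E − C| = 13.13.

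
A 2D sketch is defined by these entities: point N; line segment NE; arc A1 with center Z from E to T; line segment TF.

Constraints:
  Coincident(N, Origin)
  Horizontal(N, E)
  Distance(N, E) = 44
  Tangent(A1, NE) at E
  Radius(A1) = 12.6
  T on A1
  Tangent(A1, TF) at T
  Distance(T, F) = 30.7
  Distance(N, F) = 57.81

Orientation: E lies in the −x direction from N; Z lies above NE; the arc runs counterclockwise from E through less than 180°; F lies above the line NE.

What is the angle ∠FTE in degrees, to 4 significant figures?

130.5°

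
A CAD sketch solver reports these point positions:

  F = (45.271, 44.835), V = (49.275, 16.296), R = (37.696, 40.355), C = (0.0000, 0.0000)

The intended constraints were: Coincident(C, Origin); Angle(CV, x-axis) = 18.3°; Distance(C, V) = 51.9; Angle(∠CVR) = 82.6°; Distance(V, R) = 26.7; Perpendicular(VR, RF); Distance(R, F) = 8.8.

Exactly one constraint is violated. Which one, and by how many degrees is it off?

Perpendicular(VR, RF) — off by 4.90°.

C = (0.00, 0.00) ✓; CV at 18.30° ✓; |CV| = 51.90 ✓; ∠CVR = 82.60° ✓; |VR| = 26.70 ✓; ∠(VR, RF) = 85.10° ✗; |RF| = 8.801 ✓.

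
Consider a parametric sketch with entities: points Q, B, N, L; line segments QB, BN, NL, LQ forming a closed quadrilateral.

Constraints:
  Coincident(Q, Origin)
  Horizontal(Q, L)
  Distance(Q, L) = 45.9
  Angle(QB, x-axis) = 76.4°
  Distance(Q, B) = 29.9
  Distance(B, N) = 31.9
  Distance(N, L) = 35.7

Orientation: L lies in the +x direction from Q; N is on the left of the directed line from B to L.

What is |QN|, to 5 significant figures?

51.885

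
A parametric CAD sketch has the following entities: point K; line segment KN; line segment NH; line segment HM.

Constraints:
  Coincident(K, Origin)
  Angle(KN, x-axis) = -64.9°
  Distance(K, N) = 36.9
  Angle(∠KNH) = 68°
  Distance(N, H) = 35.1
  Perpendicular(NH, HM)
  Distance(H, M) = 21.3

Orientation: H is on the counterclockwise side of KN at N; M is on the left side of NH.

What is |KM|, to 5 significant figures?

24.889

K is at the origin; KN runs at -64.9° with length 36.9, so N = 36.9·(cos -64.9°, sin -64.9°) = (15.653, -33.415). ∠KNH = 68.0°, so NH runs at -64.9° + (180° − 68.0°) = 47.100° from the x-axis; with |NH| = 35.1, H = N + 35.1·(cos 47.100°, sin 47.100°) = (39.546, -7.7032). NH ⟂ HM; with |HM| = 21.3 on the left of NH, M = H + 21.3·(-0.73254, 0.68072) = (23.943, 6.7961). Then |KM| = |M − K| = 24.889.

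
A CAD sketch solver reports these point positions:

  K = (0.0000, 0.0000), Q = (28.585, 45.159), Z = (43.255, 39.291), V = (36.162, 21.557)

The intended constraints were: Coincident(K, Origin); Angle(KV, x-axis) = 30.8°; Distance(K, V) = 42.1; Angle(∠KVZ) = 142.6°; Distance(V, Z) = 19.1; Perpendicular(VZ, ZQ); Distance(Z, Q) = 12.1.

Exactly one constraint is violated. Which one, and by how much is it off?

Distance(Z, Q) = 12.1 — off by 3.70.

K = (0.00, 0.00) ✓; KV at 30.80° ✓; |KV| = 42.10 ✓; ∠KVZ = 142.6° ✓; |VZ| = 19.10 ✓; ∠(VZ, ZQ) = 90.00° ✓; |ZQ| = 15.80 ✗.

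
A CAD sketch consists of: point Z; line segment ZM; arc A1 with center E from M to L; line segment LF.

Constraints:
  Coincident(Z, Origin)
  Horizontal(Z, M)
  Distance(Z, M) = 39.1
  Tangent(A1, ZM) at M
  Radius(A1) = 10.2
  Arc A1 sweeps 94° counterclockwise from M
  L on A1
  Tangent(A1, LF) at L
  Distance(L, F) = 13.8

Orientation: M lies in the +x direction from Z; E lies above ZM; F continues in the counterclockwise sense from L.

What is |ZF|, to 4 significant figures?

54.25

Z is at the origin; Z and M share the same y with |ZM| = 39.1 and M on the +x side, so M = (39.10, 0.000). Tangency of A1 to ZM means the radius EM is perpendicular to ZM, so E = M + (0, 10.2) = (39.10, 10.20). On A1, M sits at bearing -90° from E; a 94° counterclockwise sweep puts L at bearing 4°, so L = E + 10.2·(cos 4°, sin 4°) = (49.28, 10.91). Tangency of A1 to LF means the radius EL is perpendicular to LF, so LF runs along (−sin 4°, cos 4°); with |LF| = 13.8, F = (48.31, 24.68). Then |ZF| = |F − Z| = 54.25.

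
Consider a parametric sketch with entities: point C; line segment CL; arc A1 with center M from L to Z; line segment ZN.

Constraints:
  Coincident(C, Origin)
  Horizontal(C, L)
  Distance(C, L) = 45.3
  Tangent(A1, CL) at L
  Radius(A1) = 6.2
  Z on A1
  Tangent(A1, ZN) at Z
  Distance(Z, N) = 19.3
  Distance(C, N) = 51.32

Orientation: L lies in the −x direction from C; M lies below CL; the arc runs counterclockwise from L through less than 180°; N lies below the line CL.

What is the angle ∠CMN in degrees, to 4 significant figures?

94.09°

C is at the origin; C and L share the same y with |CL| = 45.3 and L on the −x side, so L = (-45.30, 0.000). A1 meets CL tangentially, so ML is at right angles to CL, so M = L + (0, -6.2) = (-45.30, -6.200). Since MZ ⟂ ZN (tangency), |MN| = √(6.2² + 19.3²) = 20.27 regardless of where Z sits on A1. So N lies on both circle(C, 51.32) and circle(M, 20.27); the below-CL intersection is N = (-43.99, -26.43). Z is the foot of the tangent from N: Z = (-51.07, -8.473).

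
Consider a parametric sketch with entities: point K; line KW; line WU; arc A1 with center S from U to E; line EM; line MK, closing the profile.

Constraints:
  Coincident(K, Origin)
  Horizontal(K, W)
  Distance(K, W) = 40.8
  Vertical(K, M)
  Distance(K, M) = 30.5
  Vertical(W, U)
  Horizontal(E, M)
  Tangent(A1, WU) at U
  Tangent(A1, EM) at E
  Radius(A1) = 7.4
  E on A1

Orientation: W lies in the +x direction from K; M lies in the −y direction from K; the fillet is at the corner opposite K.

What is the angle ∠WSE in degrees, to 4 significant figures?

162.2°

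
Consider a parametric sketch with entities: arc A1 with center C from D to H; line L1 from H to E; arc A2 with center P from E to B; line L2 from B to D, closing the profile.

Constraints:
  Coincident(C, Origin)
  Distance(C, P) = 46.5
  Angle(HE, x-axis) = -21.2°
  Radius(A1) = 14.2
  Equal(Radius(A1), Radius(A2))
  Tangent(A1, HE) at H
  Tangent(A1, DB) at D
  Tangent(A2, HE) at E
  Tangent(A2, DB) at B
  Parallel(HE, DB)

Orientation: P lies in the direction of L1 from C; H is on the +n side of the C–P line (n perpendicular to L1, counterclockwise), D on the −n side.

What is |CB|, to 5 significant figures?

48.620

The slot axis is L1's direction at -21.2°, so u = (cos -21.2°, sin -21.2°) = (0.93232, -0.36162) and n = (−sin -21.2°, cos -21.2°) = (0.36162, 0.93232). C is at the origin and P lies 46.5 along u from C, so P = 46.5·u = (43.353, -16.816). Tangency of A1 to both parallel lines with radius 14.2 puts H and D at C ± 14.2·n: H = (5.1351, 13.239), D = (-5.1351, -13.239). Equal radii place E and B the same way about P: E = P + 14.2·n = (48.488, -3.5765), B = P − 14.2·n = (38.218, -30.055). Then |CB| = |B − C| = 48.620.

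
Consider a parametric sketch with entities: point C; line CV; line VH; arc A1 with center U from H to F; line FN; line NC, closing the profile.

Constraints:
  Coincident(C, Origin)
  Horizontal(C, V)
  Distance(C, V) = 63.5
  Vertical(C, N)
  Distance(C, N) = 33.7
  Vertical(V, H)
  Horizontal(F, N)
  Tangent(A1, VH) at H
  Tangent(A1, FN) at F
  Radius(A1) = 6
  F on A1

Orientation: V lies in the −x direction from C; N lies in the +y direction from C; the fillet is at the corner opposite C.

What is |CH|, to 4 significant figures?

69.28

C is at the origin; C and V share the same y with |CV| = 63.5 and V on the −x side, so V = (-63.50, 0.000). C and N share the same x with |CN| = 33.7 and N on the +y side, so N = (0.000, 33.70). The virtual corner opposite C is at (-63.50, 33.70). Tangency of A1 to VH means the radius UH is perpendicular to VH and A1 meets FN tangentially, so UF is at right angles to FN, with radius 6.0, so the center U sits 6.0 in from both sides at U = (-57.50, 27.70). That places the tangent points at H = (-63.50, 27.70) on VH and F = (-57.50, 33.70) on FN. Then |CH| = |H − C| = 69.28.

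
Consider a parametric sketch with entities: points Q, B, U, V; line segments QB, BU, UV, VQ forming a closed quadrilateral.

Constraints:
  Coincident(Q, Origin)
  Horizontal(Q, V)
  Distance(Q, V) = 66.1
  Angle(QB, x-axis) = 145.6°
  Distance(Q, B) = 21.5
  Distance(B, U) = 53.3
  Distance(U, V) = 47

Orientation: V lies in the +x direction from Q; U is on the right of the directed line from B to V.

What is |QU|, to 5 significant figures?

31.888

Q is at the origin; QV is horizontal with |QV| = 66.1 and V in +x, so V = (66.1, 0). QB runs at 145.6° with |QB| = 21.5, so B = (-17.740, 12.147). U is determined by |BU| = 53.3 and |UV| = 47.0 together: it lies at the intersection of circle(B, 53.3) and circle(V, 47.0). With |BV| = 84.715, the foot of the radical line on BV is 46.087 from B and the perpendicular offset is √(53.3² − 46.087²) = 26.774. Taking the right-of-BV solution: U = (24.032, -20.959).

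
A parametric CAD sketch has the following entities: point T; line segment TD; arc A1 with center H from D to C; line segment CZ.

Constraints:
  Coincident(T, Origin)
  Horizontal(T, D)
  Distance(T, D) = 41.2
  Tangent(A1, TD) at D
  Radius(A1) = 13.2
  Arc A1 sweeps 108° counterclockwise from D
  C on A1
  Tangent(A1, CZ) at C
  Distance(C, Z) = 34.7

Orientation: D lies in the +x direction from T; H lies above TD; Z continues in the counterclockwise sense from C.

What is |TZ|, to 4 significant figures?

66.18

T is at the origin; TD is horizontal with |TD| = 41.2 and D on the +x side, so D = (41.20, 0.000). A1 meets TD tangentially, so HD is at right angles to TD, so H = D + (0, 13.2) = (41.20, 13.20). On A1, D sits at bearing -90° from H; a 108° counterclockwise sweep puts C at bearing 18°, so C = H + 13.2·(cos 18°, sin 18°) = (53.75, 17.28). The tangent condition forces HC to be normal to CZ, so CZ runs along (−sin 18°, cos 18°); with |CZ| = 34.7, Z = (43.03, 50.28). Then |TZ| = |Z − T| = 66.18.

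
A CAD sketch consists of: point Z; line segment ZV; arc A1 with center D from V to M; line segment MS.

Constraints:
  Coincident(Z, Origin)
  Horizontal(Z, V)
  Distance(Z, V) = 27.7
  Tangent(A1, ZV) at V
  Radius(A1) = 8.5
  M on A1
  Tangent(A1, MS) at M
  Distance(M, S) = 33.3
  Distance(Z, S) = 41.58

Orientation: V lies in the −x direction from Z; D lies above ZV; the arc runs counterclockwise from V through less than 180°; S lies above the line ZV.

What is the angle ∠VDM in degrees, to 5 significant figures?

78.836°

Checks: |DM| = 8.500 ✓; ∠(DM, MS) = 90.00° ✓; |MS| = 33.30 ✓; |ZS| = 41.58 ✓.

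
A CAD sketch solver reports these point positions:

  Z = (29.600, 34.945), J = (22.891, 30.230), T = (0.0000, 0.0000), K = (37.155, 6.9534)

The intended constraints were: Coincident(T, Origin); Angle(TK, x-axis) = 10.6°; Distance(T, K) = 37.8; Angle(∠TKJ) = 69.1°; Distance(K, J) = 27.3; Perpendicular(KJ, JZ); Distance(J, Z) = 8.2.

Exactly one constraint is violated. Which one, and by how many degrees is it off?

Perpendicular(KJ, JZ) — off by 3.60°.

T = (0.00, 0.00) ✓; TK at 10.60° ✓; |TK| = 37.80 ✓; ∠TKJ = 69.10° ✓; |KJ| = 27.30 ✓; ∠(KJ, JZ) = 86.40° ✗; |JZ| = 8.200 ✓.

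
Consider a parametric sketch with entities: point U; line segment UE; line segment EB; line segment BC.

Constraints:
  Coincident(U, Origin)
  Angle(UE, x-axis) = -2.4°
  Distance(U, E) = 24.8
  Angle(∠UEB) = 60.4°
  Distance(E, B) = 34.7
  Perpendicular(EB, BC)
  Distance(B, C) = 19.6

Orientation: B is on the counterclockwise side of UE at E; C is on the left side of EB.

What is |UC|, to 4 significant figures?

22.54

∠UEB = 60.4°, so EB runs at -2.4° + (180° − 60.4°) = 117.2° from the x-axis; with |EB| = 34.7, B = E + 34.7·(cos 117.2°, sin 117.2°) = (8.917, 29.82). EB ⟂ BC; with |BC| = 19.6 on the left of EB, C = B + 19.6·(-0.8894, -0.4571) = (-8.516, 20.87). Then |UC| = |C − U| = 22.54.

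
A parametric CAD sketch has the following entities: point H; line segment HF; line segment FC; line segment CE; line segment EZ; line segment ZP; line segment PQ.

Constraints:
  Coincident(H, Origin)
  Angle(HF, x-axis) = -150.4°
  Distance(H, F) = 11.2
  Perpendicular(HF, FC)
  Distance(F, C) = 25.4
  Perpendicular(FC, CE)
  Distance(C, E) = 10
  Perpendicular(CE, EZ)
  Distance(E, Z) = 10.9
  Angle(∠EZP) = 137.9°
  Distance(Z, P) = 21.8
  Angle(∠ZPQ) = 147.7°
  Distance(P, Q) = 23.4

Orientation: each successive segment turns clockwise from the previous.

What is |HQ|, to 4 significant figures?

39.17

H is at the origin; HF runs at -150.4° with length 11.2, so F = (-9.738, -5.532). HF is perpendicular to FC, so FC runs at 119.6°; with |FC| = 25.4, C = (-22.28, 16.55). The perpendicularity gives CE at right angles to FC, so CE runs at 29.60°; with |CE| = 10.0, E = (-13.59, 21.49). The perpendicularity gives EZ at right angles to CE, so EZ runs at -60.40°; with |EZ| = 10.9, Z = (-8.206, 12.01). ∠EZP = 137.9° gives ZP at -102.5° from the x-axis; with |ZP| = 21.8, P = (-12.92, -9.268). ∠ZPQ = 147.7° gives PQ at -134.8° from the x-axis; with |PQ| = 23.4, Q = (-29.41, -25.87). Then |HQ| = |Q − H| = 39.17.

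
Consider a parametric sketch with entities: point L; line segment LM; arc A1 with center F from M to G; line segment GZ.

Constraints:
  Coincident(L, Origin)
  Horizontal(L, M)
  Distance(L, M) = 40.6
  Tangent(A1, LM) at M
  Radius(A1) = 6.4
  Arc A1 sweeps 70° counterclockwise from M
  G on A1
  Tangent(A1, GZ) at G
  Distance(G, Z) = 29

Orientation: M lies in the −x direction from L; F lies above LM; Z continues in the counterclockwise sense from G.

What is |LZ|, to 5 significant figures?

39.979

L is at the origin; LM is horizontal with |LM| = 40.6 and M on the −x side, so M = (-40.600, 0.0000). Since A1 is tangent to LM there, FM ⟂ LM, so F = M + (0, 6.4) = (-40.600, 6.4000). On A1, M sits at bearing -90° from F; a 70° counterclockwise sweep puts G at bearing -20°, so G = F + 6.4·(cos -20°, sin -20°) = (-34.586, 4.2111). Tangency of A1 to GZ means the radius FG is perpendicular to GZ, so GZ runs along (−sin -20°, cos -20°); with |GZ| = 29.0, Z = (-24.667, 31.462). Then |LZ| = |Z − L| = 39.979.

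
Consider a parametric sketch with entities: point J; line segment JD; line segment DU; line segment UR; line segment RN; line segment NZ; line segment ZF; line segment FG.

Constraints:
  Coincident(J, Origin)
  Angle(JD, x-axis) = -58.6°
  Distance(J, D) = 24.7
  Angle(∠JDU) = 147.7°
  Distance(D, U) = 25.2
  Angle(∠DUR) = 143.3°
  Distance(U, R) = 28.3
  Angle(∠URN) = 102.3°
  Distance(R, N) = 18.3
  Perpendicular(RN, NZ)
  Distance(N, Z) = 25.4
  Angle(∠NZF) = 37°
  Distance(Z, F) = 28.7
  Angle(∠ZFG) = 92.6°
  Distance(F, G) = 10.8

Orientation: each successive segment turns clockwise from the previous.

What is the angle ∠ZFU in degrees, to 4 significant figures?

52.66°

J is at the origin; JD runs at -58.6° with length 24.7, so D = (12.87, -21.08). ∠JDU = 147.7° gives DU at -90.90° from the x-axis; with |DU| = 25.2, U = (12.47, -46.28). ∠DUR = 143.3° gives UR at -127.6° from the x-axis; with |UR| = 28.3, R = (-4.794, -68.70). ∠URN = 102.3° gives RN at 154.7° from the x-axis; with |RN| = 18.3, N = (-21.34, -60.88). The perpendicularity gives NZ at right angles to RN, so NZ runs at 64.70°; with |NZ| = 25.4, Z = (-10.48, -37.92). ∠NZF = 37.0° gives ZF at -78.30° from the x-axis; with |ZF| = 28.7, F = (-4.664, -66.02). Then cos ∠ZFU = FZ·FU / (|FZ||FU|), giving 52.66°.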